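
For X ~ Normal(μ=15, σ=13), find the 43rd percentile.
12.7071

We have X ~ Normal(μ=15, σ=13).

We want to find x such that P(X ≤ x) = 0.43.

This is the 43rd percentile, which means 43% of values fall below this point.

Using the inverse CDF (quantile function):
x = F⁻¹(0.43) = 12.7071

Verification: P(X ≤ 12.7071) = 0.43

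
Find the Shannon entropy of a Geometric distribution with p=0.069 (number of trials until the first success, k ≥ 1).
3.6383 nats

We have X ~ Geometric(p=0.069) (number of trials until the first success, k ≥ 1).

The Shannon entropy measures the uncertainty or information content of the distribution.

For a Geometric distribution with p=0.069 (number of trials until the first success, k ≥ 1):
H(X) = 3.6383 nats

(In bits, this would be 5.2490 bits.)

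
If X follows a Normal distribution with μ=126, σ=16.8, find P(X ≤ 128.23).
0.552800

We have X ~ Normal(μ=126, σ=16.8).

The CDF gives us P(X ≤ k).

Using the CDF:
P(X ≤ 128.23) = 0.552800

This means there's approximately a 55.3% chance that X is at most 128.23.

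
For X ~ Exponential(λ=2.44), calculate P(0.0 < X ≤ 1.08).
0.928295

We have X ~ Exponential(λ=2.44).

To find P(0.0 < X ≤ 1.08), we use:
P(0.0 < X ≤ 1.08) = P(X ≤ 1.08) - P(X ≤ 0.0)
                 = F(1.08) - F(0.0)
                 = 0.928295 - 0.000000
                 = 0.928295

So there's approximately a 92.8% chance that X falls in this range.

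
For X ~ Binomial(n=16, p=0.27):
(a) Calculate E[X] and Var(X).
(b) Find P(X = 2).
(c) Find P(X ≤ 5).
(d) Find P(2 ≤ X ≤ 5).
(a) E[X] = 4.3200, Var(X) = 3.1536
(b) P(X = 2) = 0.106765
(c) P(X ≤ 5) = 0.754181
(d) P(2 ≤ X ≤ 5) = 0.709189

We have X ~ Binomial(n=16, p=0.27).

(a) Moments:
E[X] = 4.3200
Var(X) = 3.1536
σ = √Var(X) = 1.7758

(b) Point probability using PMF:
P(X = 2) = 0.106765

(c) Cumulative probability using CDF:
P(X ≤ 5) = F(5) = 0.754181

(d) Range probability:
P(2 ≤ X ≤ 5) = P(X ≤ 5) - P(X ≤ 1)
                   = F(5) - F(1)
                   = 0.754181 - 0.044992
                   = 0.709189

This means approximately 70.9% of outcomes fall in the interval [2, 5].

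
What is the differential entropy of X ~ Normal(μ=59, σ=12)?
3.9038 nats

We have X ~ Normal(μ=59, σ=12).

The differential entropy measures the uncertainty or information content of the distribution.

For a Normal distribution with μ=59, σ=12:
h(X) = 3.9038 nats

(In bits, this would be 5.6321 bits.)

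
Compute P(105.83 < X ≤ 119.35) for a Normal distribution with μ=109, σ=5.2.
0.705667

We have X ~ Normal(μ=109, σ=5.2).

To find P(105.83 < X ≤ 119.35), we use:
P(105.83 < X ≤ 119.35) = P(X ≤ 119.35) - P(X ≤ 105.83)
                 = F(119.35) - F(105.83)
                 = 0.976726 - 0.271058
                 = 0.705667

So there's approximately a 70.6% chance that X falls in this range.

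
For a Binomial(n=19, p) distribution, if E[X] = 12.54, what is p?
p = 0.66

For a Binomial(n, p) distribution:
E[X] = n × p

Given n = 19 and E[X] = 12.54:
12.54 = 19 × p
p = 12.54 / 19 = 0.66

Verification: Binomial(19, 0.66) has E[X] = 12.54 ✓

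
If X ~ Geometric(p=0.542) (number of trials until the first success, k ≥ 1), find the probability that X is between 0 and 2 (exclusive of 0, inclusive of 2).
0.790236

We have X ~ Geometric(p=0.542) (number of trials until the first success, k ≥ 1).

To find P(0 < X ≤ 2), we use:
P(0 < X ≤ 2) = P(X ≤ 2) - P(X ≤ 0)
                 = F(2) - F(0)
                 = 0.790236 - 0.000000
                 = 0.790236

So there's approximately a 79.0% chance that X falls in this range.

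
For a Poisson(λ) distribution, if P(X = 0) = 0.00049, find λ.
λ = 7.6211

For a Poisson(λ) distribution, the PMF at 0 is:
P(X = 0) = λ^0 e^(-λ) / 0! = e^(-λ)

Given P(X = 0) = 0.00049:
e^(-λ) = 0.00049
-λ = ln(0.00049)
λ = -ln(0.00049) = 7.6211

Verification: e^(-7.6211) = 0.00049 ✓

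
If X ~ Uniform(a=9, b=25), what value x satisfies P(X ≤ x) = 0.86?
22.7600

We have X ~ Uniform(a=9, b=25).

We want to find x such that P(X ≤ x) = 0.86.

This is the 86th percentile, which means 86% of values fall below this point.

Using the inverse CDF (quantile function):
x = F⁻¹(0.86) = 22.7600

Verification: P(X ≤ 22.7600) = 0.86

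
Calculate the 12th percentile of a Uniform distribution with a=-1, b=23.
1.8800

We have X ~ Uniform(a=-1, b=23).

We want to find x such that P(X ≤ x) = 0.12.

This is the 12th percentile, which means 12% of values fall below this point.

Using the inverse CDF (quantile function):
x = F⁻¹(0.12) = 1.8800

Verification: P(X ≤ 1.8800) = 0.12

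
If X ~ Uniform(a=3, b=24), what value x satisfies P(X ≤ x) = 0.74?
18.5400

We have X ~ Uniform(a=3, b=24).

We want to find x such that P(X ≤ x) = 0.74.

This is the 74th percentile, which means 74% of values fall below this point.

Using the inverse CDF (quantile function):
x = F⁻¹(0.74) = 18.5400

Verification: P(X ≤ 18.5400) = 0.74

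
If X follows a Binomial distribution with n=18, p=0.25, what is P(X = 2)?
0.095841

We have X ~ Binomial(n=18, p=0.25).

For a Binomial distribution, the PMF gives us the probability of each outcome.

Using the PMF formula:
P(X = 2) = 0.095841

Rounded to 4 decimal places: 0.0958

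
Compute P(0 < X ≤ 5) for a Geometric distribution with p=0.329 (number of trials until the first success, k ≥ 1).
0.863977

We have X ~ Geometric(p=0.329) (number of trials until the first success, k ≥ 1).

To find P(0 < X ≤ 5), we use:
P(0 < X ≤ 5) = P(X ≤ 5) - P(X ≤ 0)
                 = F(5) - F(0)
                 = 0.863977 - 0.000000
                 = 0.863977

So there's approximately a 86.4% chance that X falls in this range.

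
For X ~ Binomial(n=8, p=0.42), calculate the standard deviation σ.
1.3960

We have X ~ Binomial(n=8, p=0.42).

For a Binomial distribution with n=8, p=0.42:
σ = √Var(X) = 1.3960

The standard deviation is the square root of the variance.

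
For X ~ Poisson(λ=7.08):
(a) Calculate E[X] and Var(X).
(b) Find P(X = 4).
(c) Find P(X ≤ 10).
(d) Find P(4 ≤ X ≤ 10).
(a) E[X] = 7.0800, Var(X) = 7.0800
(b) P(X = 4) = 0.088129
(c) P(X ≤ 10) = 0.895703
(d) P(4 ≤ X ≤ 10) = 0.818014

We have X ~ Poisson(λ=7.08).

(a) Moments:
E[X] = 7.0800
Var(X) = 7.0800
σ = √Var(X) = 2.6608

(b) Point probability using PMF:
P(X = 4) = 0.088129

(c) Cumulative probability using CDF:
P(X ≤ 10) = F(10) = 0.895703

(d) Range probability:
P(4 ≤ X ≤ 10) = P(X ≤ 10) - P(X ≤ 3)
                   = F(10) - F(3)
                   = 0.895703 - 0.077689
                   = 0.818014

This means approximately 81.8% of outcomes fall in the interval [4, 10].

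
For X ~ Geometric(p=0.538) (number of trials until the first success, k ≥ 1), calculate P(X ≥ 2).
0.462000

We have X ~ Geometric(p=0.538) (number of trials until the first success, k ≥ 1).

For discrete distributions, P(X ≥ 2) = 1 - P(X ≤ 1).

P(X ≤ 1) = 0.538000
P(X ≥ 2) = 1 - 0.538000 = 0.462000

So there's approximately a 46.2% chance that X is at least 2.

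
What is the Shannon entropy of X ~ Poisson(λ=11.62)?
2.6378 nats

We have X ~ Poisson(λ=11.62).

The Shannon entropy measures the uncertainty or information content of the distribution.

For a Poisson distribution with λ=11.62:
H(X) = 2.6378 nats

(In bits, this would be 3.8055 bits.)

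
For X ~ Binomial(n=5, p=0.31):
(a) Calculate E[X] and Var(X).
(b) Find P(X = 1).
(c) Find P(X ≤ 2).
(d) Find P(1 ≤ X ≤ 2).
(a) E[X] = 1.5500, Var(X) = 1.0695
(b) P(X = 1) = 0.351340
(c) P(X ≤ 2) = 0.823441
(d) P(1 ≤ X ≤ 2) = 0.667038

We have X ~ Binomial(n=5, p=0.31).

(a) Moments:
E[X] = 1.5500
Var(X) = 1.0695
σ = √Var(X) = 1.0342

(b) Point probability using PMF:
P(X = 1) = 0.351340

(c) Cumulative probability using CDF:
P(X ≤ 2) = F(2) = 0.823441

(d) Range probability:
P(1 ≤ X ≤ 2) = P(X ≤ 2) - P(X ≤ 0)
                   = F(2) - F(0)
                   = 0.823441 - 0.156403
                   = 0.667038

This means approximately 66.7% of outcomes fall in the interval [1, 2].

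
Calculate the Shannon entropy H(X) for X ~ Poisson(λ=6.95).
2.3752 nats

We have X ~ Poisson(λ=6.95).

The Shannon entropy measures the uncertainty or information content of the distribution.

For a Poisson distribution with λ=6.95:
H(X) = 2.3752 nats

(In bits, this would be 3.4267 bits.)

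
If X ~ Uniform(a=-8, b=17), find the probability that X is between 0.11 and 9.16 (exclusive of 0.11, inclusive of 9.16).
0.362000

We have X ~ Uniform(a=-8, b=17).

To find P(0.11 < X ≤ 9.16), we use:
P(0.11 < X ≤ 9.16) = P(X ≤ 9.16) - P(X ≤ 0.11)
                 = F(9.16) - F(0.11)
                 = 0.686400 - 0.324400
                 = 0.362000

So there's approximately a 36.2% chance that X falls in this range.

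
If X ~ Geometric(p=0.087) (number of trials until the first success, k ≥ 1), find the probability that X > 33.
0.049606

We have X ~ Geometric(p=0.087) (number of trials until the first success, k ≥ 1).

P(X > 33) = 1 - P(X ≤ 33)
                = 1 - F(33)
                = 1 - 0.950394
                = 0.049606

So there's approximately a 5.0% chance that X exceeds 33.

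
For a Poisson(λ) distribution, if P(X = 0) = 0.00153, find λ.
λ = 6.4825

For a Poisson(λ) distribution, the PMF at 0 is:
P(X = 0) = λ^0 e^(-λ) / 0! = e^(-λ)

Given P(X = 0) = 0.00153:
e^(-λ) = 0.00153
-λ = ln(0.00153)
λ = -ln(0.00153) = 6.4825

Verification: e^(-6.4825) = 0.00153 ✓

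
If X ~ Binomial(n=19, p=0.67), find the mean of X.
12.7300

We have X ~ Binomial(n=19, p=0.67).

For a Binomial distribution with n=19, p=0.67:
E[X] = 12.7300

This is the expected (average) value of X.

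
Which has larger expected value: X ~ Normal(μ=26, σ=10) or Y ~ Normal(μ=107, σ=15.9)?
Y has larger mean (107.0000 > 26.0000)

Compute the expected value for each distribution:

X ~ Normal(μ=26, σ=10):
E[X] = 26.0000

Y ~ Normal(μ=107, σ=15.9):
E[Y] = 107.0000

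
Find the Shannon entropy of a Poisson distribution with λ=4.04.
2.0920 nats

We have X ~ Poisson(λ=4.04).

The Shannon entropy measures the uncertainty or information content of the distribution.

For a Poisson distribution with λ=4.04:
H(X) = 2.0920 nats

(In bits, this would be 3.0181 bits.)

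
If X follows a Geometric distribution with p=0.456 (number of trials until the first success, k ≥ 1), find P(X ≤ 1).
0.456000

We have X ~ Geometric(p=0.456) (number of trials until the first success, k ≥ 1).

The CDF gives us P(X ≤ k).

Using the CDF:
P(X ≤ 1) = 0.456000

This means there's approximately a 45.6% chance that X is at most 1.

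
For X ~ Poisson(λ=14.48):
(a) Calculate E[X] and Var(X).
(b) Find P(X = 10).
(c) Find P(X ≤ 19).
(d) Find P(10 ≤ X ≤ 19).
(a) E[X] = 14.4800, Var(X) = 14.4800
(b) P(X = 10) = 0.057456
(c) P(X ≤ 19) = 0.902186
(d) P(10 ≤ X ≤ 19) = 0.813636

We have X ~ Poisson(λ=14.48).

(a) Moments:
E[X] = 14.4800
Var(X) = 14.4800
σ = √Var(X) = 3.8053

(b) Point probability using PMF:
P(X = 10) = 0.057456

(c) Cumulative probability using CDF:
P(X ≤ 19) = F(19) = 0.902186

(d) Range probability:
P(10 ≤ X ≤ 19) = P(X ≤ 19) - P(X ≤ 9)
                   = F(19) - F(9)
                   = 0.902186 - 0.088550
                   = 0.813636

This means approximately 81.4% of outcomes fall in the interval [10, 19].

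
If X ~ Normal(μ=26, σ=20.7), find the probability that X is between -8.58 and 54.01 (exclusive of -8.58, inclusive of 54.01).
0.864587

We have X ~ Normal(μ=26, σ=20.7).

To find P(-8.58 < X ≤ 54.01), we use:
P(-8.58 < X ≤ 54.01) = P(X ≤ 54.01) - P(X ≤ -8.58)
                 = F(54.01) - F(-8.58)
                 = 0.911995 - 0.047407
                 = 0.864587

So there's approximately a 86.5% chance that X falls in this range.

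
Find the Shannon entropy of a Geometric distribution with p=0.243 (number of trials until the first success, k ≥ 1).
2.2819 nats

We have X ~ Geometric(p=0.243) (number of trials until the first success, k ≥ 1).

The Shannon entropy measures the uncertainty or information content of the distribution.

For a Geometric distribution with p=0.243 (number of trials until the first success, k ≥ 1):
H(X) = 2.2819 nats

(In bits, this would be 3.2922 bits.)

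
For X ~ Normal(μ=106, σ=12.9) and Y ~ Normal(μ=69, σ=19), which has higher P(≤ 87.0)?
Y has higher probability (P(Y ≤ 87.0) = 0.8283 > P(X ≤ 87.0) = 0.0704)

Compute P(≤ 87.0) for each distribution:

X ~ Normal(μ=106, σ=12.9):
P(X ≤ 87.0) = 0.0704

Y ~ Normal(μ=69, σ=19):
P(Y ≤ 87.0) = 0.8283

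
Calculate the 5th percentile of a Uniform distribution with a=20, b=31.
20.5500

We have X ~ Uniform(a=20, b=31).

We want to find x such that P(X ≤ x) = 0.05.

This is the 5th percentile, which means 5% of values fall below this point.

Using the inverse CDF (quantile function):
x = F⁻¹(0.05) = 20.5500

Verification: P(X ≤ 20.5500) = 0.05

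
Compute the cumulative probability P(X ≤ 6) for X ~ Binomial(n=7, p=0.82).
0.750715

We have X ~ Binomial(n=7, p=0.82).

The CDF gives us P(X ≤ k).

Using the CDF:
P(X ≤ 6) = 0.750715

This means there's approximately a 75.1% chance that X is at most 6.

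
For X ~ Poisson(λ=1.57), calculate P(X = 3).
0.134185

We have X ~ Poisson(λ=1.57).

For a Poisson distribution, the PMF gives us the probability of each outcome.

Using the PMF formula:
P(X = 3) = 0.134185

Rounded to 4 decimal places: 0.1342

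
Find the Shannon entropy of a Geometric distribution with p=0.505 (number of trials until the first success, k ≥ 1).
1.3725 nats

We have X ~ Geometric(p=0.505) (number of trials until the first success, k ≥ 1).

The Shannon entropy measures the uncertainty or information content of the distribution.

For a Geometric distribution with p=0.505 (number of trials until the first success, k ≥ 1):
H(X) = 1.3725 nats

(In bits, this would be 1.9801 bits.)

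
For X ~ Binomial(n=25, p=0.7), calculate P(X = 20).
0.103017

We have X ~ Binomial(n=25, p=0.7).

For a Binomial distribution, the PMF gives us the probability of each outcome.

Using the PMF formula:
P(X = 20) = 0.103017

Rounded to 4 decimal places: 0.1030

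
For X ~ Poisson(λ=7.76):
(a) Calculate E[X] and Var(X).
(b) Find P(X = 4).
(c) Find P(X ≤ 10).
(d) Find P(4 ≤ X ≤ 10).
(a) E[X] = 7.7600, Var(X) = 7.7600
(b) P(X = 4) = 0.064433
(c) P(X ≤ 10) = 0.838973
(d) P(4 ≤ X ≤ 10) = 0.789184

We have X ~ Poisson(λ=7.76).

(a) Moments:
E[X] = 7.7600
Var(X) = 7.7600
σ = √Var(X) = 2.7857

(b) Point probability using PMF:
P(X = 4) = 0.064433

(c) Cumulative probability using CDF:
P(X ≤ 10) = F(10) = 0.838973

(d) Range probability:
P(4 ≤ X ≤ 10) = P(X ≤ 10) - P(X ≤ 3)
                   = F(10) - F(3)
                   = 0.838973 - 0.049789
                   = 0.789184

This means approximately 78.9% of outcomes fall in the interval [4, 10].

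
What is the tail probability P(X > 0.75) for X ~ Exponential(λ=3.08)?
0.099261

We have X ~ Exponential(λ=3.08).

P(X > 0.75) = 1 - P(X ≤ 0.75)
                = 1 - F(0.75)
                = 1 - 0.900739
                = 0.099261

So there's approximately a 9.9% chance that X exceeds 0.75.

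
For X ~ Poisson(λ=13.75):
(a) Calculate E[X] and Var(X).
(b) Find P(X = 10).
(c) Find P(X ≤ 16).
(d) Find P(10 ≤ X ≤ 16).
(a) E[X] = 13.7500, Var(X) = 13.7500
(b) P(X = 10) = 0.071075
(c) P(X ≤ 16) = 0.777157
(d) P(10 ≤ X ≤ 16) = 0.655383

We have X ~ Poisson(λ=13.75).

(a) Moments:
E[X] = 13.7500
Var(X) = 13.7500
σ = √Var(X) = 3.7081

(b) Point probability using PMF:
P(X = 10) = 0.071075

(c) Cumulative probability using CDF:
P(X ≤ 16) = F(16) = 0.777157

(d) Range probability:
P(10 ≤ X ≤ 16) = P(X ≤ 16) - P(X ≤ 9)
                   = F(16) - F(9)
                   = 0.777157 - 0.121774
                   = 0.655383

This means approximately 65.5% of outcomes fall in the interval [10, 16].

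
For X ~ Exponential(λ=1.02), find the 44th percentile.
0.5684

We have X ~ Exponential(λ=1.02).

We want to find x such that P(X ≤ x) = 0.44.

This is the 44th percentile, which means 44% of values fall below this point.

Using the inverse CDF (quantile function):
x = F⁻¹(0.44) = 0.5684

Verification: P(X ≤ 0.5684) = 0.44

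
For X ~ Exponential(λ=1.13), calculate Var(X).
0.7831

We have X ~ Exponential(λ=1.13).

For an Exponential distribution with λ=1.13:
Var(X) = 0.7831

The variance measures the spread of the distribution around the mean.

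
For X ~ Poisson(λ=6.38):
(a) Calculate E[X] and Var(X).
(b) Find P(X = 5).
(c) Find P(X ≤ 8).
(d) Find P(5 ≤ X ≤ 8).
(a) E[X] = 6.3800, Var(X) = 6.3800
(b) P(X = 5) = 0.149322
(c) P(X ≤ 8) = 0.805629
(d) P(5 ≤ X ≤ 8) = 0.568227

We have X ~ Poisson(λ=6.38).

(a) Moments:
E[X] = 6.3800
Var(X) = 6.3800
σ = √Var(X) = 2.5259

(b) Point probability using PMF:
P(X = 5) = 0.149322

(c) Cumulative probability using CDF:
P(X ≤ 8) = F(8) = 0.805629

(d) Range probability:
P(5 ≤ X ≤ 8) = P(X ≤ 8) - P(X ≤ 4)
                   = F(8) - F(4)
                   = 0.805629 - 0.237402
                   = 0.568227

This means approximately 56.8% of outcomes fall in the interval [5, 8].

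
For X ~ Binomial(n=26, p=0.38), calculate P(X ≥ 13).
0.145158

We have X ~ Binomial(n=26, p=0.38).

For discrete distributions, P(X ≥ 13) = 1 - P(X ≤ 12).

P(X ≤ 12) = 0.854842
P(X ≥ 13) = 1 - 0.854842 = 0.145158

So there's approximately a 14.5% chance that X is at least 13.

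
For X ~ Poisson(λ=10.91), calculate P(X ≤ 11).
0.590009

We have X ~ Poisson(λ=10.91).

The CDF gives us P(X ≤ k).

Using the CDF:
P(X ≤ 11) = 0.590009

This means there's approximately a 59.0% chance that X is at most 11.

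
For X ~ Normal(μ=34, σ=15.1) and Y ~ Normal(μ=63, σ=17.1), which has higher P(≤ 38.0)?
X has higher probability (P(X ≤ 38.0) = 0.6045 > P(Y ≤ 38.0) = 0.0719)

Compute P(≤ 38.0) for each distribution:

X ~ Normal(μ=34, σ=15.1):
P(X ≤ 38.0) = 0.6045

Y ~ Normal(μ=63, σ=17.1):
P(Y ≤ 38.0) = 0.0719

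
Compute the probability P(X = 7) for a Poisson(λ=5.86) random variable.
0.134242

We have X ~ Poisson(λ=5.86).

For a Poisson distribution, the PMF gives us the probability of each outcome.

Using the PMF formula:
P(X = 7) = 0.134242

Rounded to 4 decimal places: 0.1342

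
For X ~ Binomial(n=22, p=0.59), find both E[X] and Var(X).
E[X] = 12.9800, Var(X) = 5.3218

We have X ~ Binomial(n=22, p=0.59).

For a Binomial distribution with n=22, p=0.59:

Expected value:
E[X] = 12.9800

Variance:
Var(X) = 5.3218

Standard deviation:
σ = √Var(X) = 2.3069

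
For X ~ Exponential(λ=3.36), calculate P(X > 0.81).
0.065769

We have X ~ Exponential(λ=3.36).

P(X > 0.81) = 1 - P(X ≤ 0.81)
                = 1 - F(0.81)
                = 1 - 0.934231
                = 0.065769

So there's approximately a 6.6% chance that X exceeds 0.81.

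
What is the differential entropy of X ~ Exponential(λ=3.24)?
-0.1756 nats

We have X ~ Exponential(λ=3.24).

The differential entropy measures the uncertainty or information content of the distribution.

For an Exponential distribution with λ=3.24:
h(X) = -0.1756 nats

(In bits, this would be -0.2533 bits.)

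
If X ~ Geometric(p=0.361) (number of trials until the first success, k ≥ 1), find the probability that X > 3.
0.260917

We have X ~ Geometric(p=0.361) (number of trials until the first success, k ≥ 1).

P(X > 3) = 1 - P(X ≤ 3)
                = 1 - F(3)
                = 1 - 0.739083
                = 0.260917

So there's approximately a 26.1% chance that X exceeds 3.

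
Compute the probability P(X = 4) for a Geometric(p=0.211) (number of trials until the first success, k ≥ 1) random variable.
0.103637

We have X ~ Geometric(p=0.211) (number of trials until the first success, k ≥ 1).

For a Geometric distribution, the PMF gives us the probability of each outcome.

Using the PMF formula:
P(X = 4) = 0.103637

Rounded to 4 decimal places: 0.1036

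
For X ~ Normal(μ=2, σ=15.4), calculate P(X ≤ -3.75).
0.354434

We have X ~ Normal(μ=2, σ=15.4).

The CDF gives us P(X ≤ k).

Using the CDF:
P(X ≤ -3.75) = 0.354434

This means there's approximately a 35.4% chance that X is at most -3.75.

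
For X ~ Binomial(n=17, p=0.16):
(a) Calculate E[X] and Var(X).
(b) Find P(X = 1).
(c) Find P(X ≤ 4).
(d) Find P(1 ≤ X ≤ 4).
(a) E[X] = 2.7200, Var(X) = 2.2848
(b) P(X = 1) = 0.167123
(c) P(X ≤ 4) = 0.877629
(d) P(1 ≤ X ≤ 4) = 0.826017

We have X ~ Binomial(n=17, p=0.16).

(a) Moments:
E[X] = 2.7200
Var(X) = 2.2848
σ = √Var(X) = 1.5116

(b) Point probability using PMF:
P(X = 1) = 0.167123

(c) Cumulative probability using CDF:
P(X ≤ 4) = F(4) = 0.877629

(d) Range probability:
P(1 ≤ X ≤ 4) = P(X ≤ 4) - P(X ≤ 0)
                   = F(4) - F(0)
                   = 0.877629 - 0.051612
                   = 0.826017

This means approximately 82.6% of outcomes fall in the interval [1, 4].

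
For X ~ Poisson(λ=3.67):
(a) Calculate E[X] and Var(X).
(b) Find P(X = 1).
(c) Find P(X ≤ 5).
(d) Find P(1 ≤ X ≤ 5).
(a) E[X] = 3.6700, Var(X) = 3.6700
(b) P(X = 1) = 0.093499
(c) P(X ≤ 5) = 0.834352
(d) P(1 ≤ X ≤ 5) = 0.808875

We have X ~ Poisson(λ=3.67).

(a) Moments:
E[X] = 3.6700
Var(X) = 3.6700
σ = √Var(X) = 1.9157

(b) Point probability using PMF:
P(X = 1) = 0.093499

(c) Cumulative probability using CDF:
P(X ≤ 5) = F(5) = 0.834352

(d) Range probability:
P(1 ≤ X ≤ 5) = P(X ≤ 5) - P(X ≤ 0)
                   = F(5) - F(0)
                   = 0.834352 - 0.025476
                   = 0.808875

This means approximately 80.9% of outcomes fall in the interval [1, 5].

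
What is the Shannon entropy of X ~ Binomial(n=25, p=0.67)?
2.2717 nats

We have X ~ Binomial(n=25, p=0.67).

The Shannon entropy measures the uncertainty or information content of the distribution.

For a Binomial distribution with n=25, p=0.67:
H(X) = 2.2717 nats

(In bits, this would be 3.2774 bits.)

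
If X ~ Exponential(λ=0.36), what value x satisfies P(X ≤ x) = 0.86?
5.4614

We have X ~ Exponential(λ=0.36).

We want to find x such that P(X ≤ x) = 0.86.

This is the 86th percentile, which means 86% of values fall below this point.

Using the inverse CDF (quantile function):
x = F⁻¹(0.86) = 5.4614

Verification: P(X ≤ 5.4614) = 0.86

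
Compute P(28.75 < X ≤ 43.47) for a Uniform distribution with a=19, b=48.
0.507586

We have X ~ Uniform(a=19, b=48).

To find P(28.75 < X ≤ 43.47), we use:
P(28.75 < X ≤ 43.47) = P(X ≤ 43.47) - P(X ≤ 28.75)
                 = F(43.47) - F(28.75)
                 = 0.843793 - 0.336207
                 = 0.507586

So there's approximately a 50.8% chance that X falls in this range.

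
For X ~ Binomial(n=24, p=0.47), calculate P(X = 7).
0.036023

We have X ~ Binomial(n=24, p=0.47).

For a Binomial distribution, the PMF gives us the probability of each outcome.

Using the PMF formula:
P(X = 7) = 0.036023

Rounded to 4 decimal places: 0.0360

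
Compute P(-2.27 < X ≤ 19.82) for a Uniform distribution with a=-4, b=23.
0.818148

We have X ~ Uniform(a=-4, b=23).

To find P(-2.27 < X ≤ 19.82), we use:
P(-2.27 < X ≤ 19.82) = P(X ≤ 19.82) - P(X ≤ -2.27)
                 = F(19.82) - F(-2.27)
                 = 0.882222 - 0.064074
                 = 0.818148

So there's approximately a 81.8% chance that X falls in this range.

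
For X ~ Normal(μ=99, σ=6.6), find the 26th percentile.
94.7539

We have X ~ Normal(μ=99, σ=6.6).

We want to find x such that P(X ≤ x) = 0.26.

This is the 26th percentile, which means 26% of values fall below this point.

Using the inverse CDF (quantile function):
x = F⁻¹(0.26) = 94.7539

Verification: P(X ≤ 94.7539) = 0.26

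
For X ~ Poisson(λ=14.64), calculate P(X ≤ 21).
0.956887

We have X ~ Poisson(λ=14.64).

The CDF gives us P(X ≤ k).

Using the CDF:
P(X ≤ 21) = 0.956887

This means there's approximately a 95.7% chance that X is at most 21.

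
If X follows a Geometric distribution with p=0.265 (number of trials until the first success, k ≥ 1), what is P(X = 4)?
0.105222

We have X ~ Geometric(p=0.265) (number of trials until the first success, k ≥ 1).

For a Geometric distribution, the PMF gives us the probability of each outcome.

Using the PMF formula:
P(X = 4) = 0.105222

Rounded to 4 decimal places: 0.1052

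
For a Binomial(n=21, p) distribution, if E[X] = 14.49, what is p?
p = 0.69

For a Binomial(n, p) distribution:
E[X] = n × p

Given n = 21 and E[X] = 14.49:
14.49 = 21 × p
p = 14.49 / 21 = 0.69

Verification: Binomial(21, 0.69) has E[X] = 14.49 ✓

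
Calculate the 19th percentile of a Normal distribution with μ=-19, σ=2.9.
-21.5459

We have X ~ Normal(μ=-19, σ=2.9).

We want to find x such that P(X ≤ x) = 0.19.

This is the 19th percentile, which means 19% of values fall below this point.

Using the inverse CDF (quantile function):
x = F⁻¹(0.19) = -21.5459

Verification: P(X ≤ -21.5459) = 0.19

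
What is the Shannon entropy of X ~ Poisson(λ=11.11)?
2.6150 nats

We have X ~ Poisson(λ=11.11).

The Shannon entropy measures the uncertainty or information content of the distribution.

For a Poisson distribution with λ=11.11:
H(X) = 2.6150 nats

(In bits, this would be 3.7726 bits.)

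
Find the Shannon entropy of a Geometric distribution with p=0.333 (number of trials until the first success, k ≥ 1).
1.9108 nats

We have X ~ Geometric(p=0.333) (number of trials until the first success, k ≥ 1).

The Shannon entropy measures the uncertainty or information content of the distribution.

For a Geometric distribution with p=0.333 (number of trials until the first success, k ≥ 1):
H(X) = 1.9108 nats

(In bits, this would be 2.7566 bits.)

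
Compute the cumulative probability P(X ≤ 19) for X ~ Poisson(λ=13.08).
0.955118

We have X ~ Poisson(λ=13.08).

The CDF gives us P(X ≤ k).

Using the CDF:
P(X ≤ 19) = 0.955118

This means there's approximately a 95.5% chance that X is at most 19.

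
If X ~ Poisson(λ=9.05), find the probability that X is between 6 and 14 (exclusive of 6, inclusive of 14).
0.754628

We have X ~ Poisson(λ=9.05).

To find P(6 < X ≤ 14), we use:
P(6 < X ≤ 14) = P(X ≤ 14) - P(X ≤ 6)
                 = F(14) - F(6)
                 = 0.956892 - 0.202264
                 = 0.754628

So there's approximately a 75.5% chance that X falls in this range.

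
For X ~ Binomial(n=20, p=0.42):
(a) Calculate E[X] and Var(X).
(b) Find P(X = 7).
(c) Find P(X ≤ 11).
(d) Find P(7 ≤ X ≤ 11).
(a) E[X] = 8.4000, Var(X) = 4.8720
(b) P(X = 7) = 0.150218
(c) P(X ≤ 11) = 0.919008
(d) P(7 ≤ X ≤ 11) = 0.723097

We have X ~ Binomial(n=20, p=0.42).

(a) Moments:
E[X] = 8.4000
Var(X) = 4.8720
σ = √Var(X) = 2.2073

(b) Point probability using PMF:
P(X = 7) = 0.150218

(c) Cumulative probability using CDF:
P(X ≤ 11) = F(11) = 0.919008

(d) Range probability:
P(7 ≤ X ≤ 11) = P(X ≤ 11) - P(X ≤ 6)
                   = F(11) - F(6)
                   = 0.919008 - 0.195912
                   = 0.723097

This means approximately 72.3% of outcomes fall in the interval [7, 11].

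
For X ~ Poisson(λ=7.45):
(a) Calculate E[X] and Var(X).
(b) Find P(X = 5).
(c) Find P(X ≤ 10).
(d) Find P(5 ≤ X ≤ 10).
(a) E[X] = 7.4500, Var(X) = 7.4500
(b) P(X = 5) = 0.111200
(c) P(X ≤ 10) = 0.866494
(d) P(5 ≤ X ≤ 10) = 0.730743

We have X ~ Poisson(λ=7.45).

(a) Moments:
E[X] = 7.4500
Var(X) = 7.4500
σ = √Var(X) = 2.7295

(b) Point probability using PMF:
P(X = 5) = 0.111200

(c) Cumulative probability using CDF:
P(X ≤ 10) = F(10) = 0.866494

(d) Range probability:
P(5 ≤ X ≤ 10) = P(X ≤ 10) - P(X ≤ 4)
                   = F(10) - F(4)
                   = 0.866494 - 0.135750
                   = 0.730743

This means approximately 73.1% of outcomes fall in the interval [5, 10].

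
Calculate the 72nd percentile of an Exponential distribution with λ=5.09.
0.2501

We have X ~ Exponential(λ=5.09).

We want to find x such that P(X ≤ x) = 0.72.

This is the 72nd percentile, which means 72% of values fall below this point.

Using the inverse CDF (quantile function):
x = F⁻¹(0.72) = 0.2501

Verification: P(X ≤ 0.2501) = 0.72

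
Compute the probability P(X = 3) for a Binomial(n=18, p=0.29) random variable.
0.116885

We have X ~ Binomial(n=18, p=0.29).

For a Binomial distribution, the PMF gives us the probability of each outcome.

Using the PMF formula:
P(X = 3) = 0.116885

Rounded to 4 decimal places: 0.1169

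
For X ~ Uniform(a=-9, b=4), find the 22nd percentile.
-6.1400

We have X ~ Uniform(a=-9, b=4).

We want to find x such that P(X ≤ x) = 0.22.

This is the 22nd percentile, which means 22% of values fall below this point.

Using the inverse CDF (quantile function):
x = F⁻¹(0.22) = -6.1400

Verification: P(X ≤ -6.1400) = 0.22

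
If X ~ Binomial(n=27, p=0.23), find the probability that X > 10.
0.030164

We have X ~ Binomial(n=27, p=0.23).

P(X > 10) = 1 - P(X ≤ 10)
                = 1 - F(10)
                = 1 - 0.969836
                = 0.030164

So there's approximately a 3.0% chance that X exceeds 10.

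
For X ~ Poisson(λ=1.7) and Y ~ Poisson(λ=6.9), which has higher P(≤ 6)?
X has higher probability (P(X ≤ 6) = 0.9981 > P(Y ≤ 6) = 0.4647)

Compute P(≤ 6) for each distribution:

X ~ Poisson(λ=1.7):
P(X ≤ 6) = 0.9981

Y ~ Poisson(λ=6.9):
P(Y ≤ 6) = 0.4647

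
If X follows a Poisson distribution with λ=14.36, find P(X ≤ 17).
0.800573

We have X ~ Poisson(λ=14.36).

The CDF gives us P(X ≤ k).

Using the CDF:
P(X ≤ 17) = 0.800573

This means there's approximately a 80.1% chance that X is at most 17.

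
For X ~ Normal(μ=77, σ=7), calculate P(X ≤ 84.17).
0.847150

We have X ~ Normal(μ=77, σ=7).

The CDF gives us P(X ≤ k).

Using the CDF:
P(X ≤ 84.17) = 0.847150

This means there's approximately a 84.7% chance that X is at most 84.17.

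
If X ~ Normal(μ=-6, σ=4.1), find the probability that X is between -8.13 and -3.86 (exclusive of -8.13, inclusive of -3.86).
0.397446

We have X ~ Normal(μ=-6, σ=4.1).

To find P(-8.13 < X ≤ -3.86), we use:
P(-8.13 < X ≤ -3.86) = P(X ≤ -3.86) - P(X ≤ -8.13)
                 = F(-3.86) - F(-8.13)
                 = 0.699148 - 0.301702
                 = 0.397446

So there's approximately a 39.7% chance that X falls in this range.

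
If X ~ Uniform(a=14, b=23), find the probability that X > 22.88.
0.013333

We have X ~ Uniform(a=14, b=23).

P(X > 22.88) = 1 - P(X ≤ 22.88)
                = 1 - F(22.88)
                = 1 - 0.986667
                = 0.013333

So there's approximately a 1.3% chance that X exceeds 22.88.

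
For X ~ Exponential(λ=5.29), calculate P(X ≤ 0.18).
0.614109

We have X ~ Exponential(λ=5.29).

The CDF gives us P(X ≤ k).

Using the CDF:
P(X ≤ 0.18) = 0.614109

This means there's approximately a 61.4% chance that X is at most 0.18.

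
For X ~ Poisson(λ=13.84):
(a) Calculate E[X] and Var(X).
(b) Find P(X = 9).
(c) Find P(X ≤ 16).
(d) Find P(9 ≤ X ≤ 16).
(a) E[X] = 13.8400, Var(X) = 13.8400
(b) P(X = 9) = 0.050099
(c) P(X ≤ 16) = 0.769605
(d) P(9 ≤ X ≤ 16) = 0.702510

We have X ~ Poisson(λ=13.84).

(a) Moments:
E[X] = 13.8400
Var(X) = 13.8400
σ = √Var(X) = 3.7202

(b) Point probability using PMF:
P(X = 9) = 0.050099

(c) Cumulative probability using CDF:
P(X ≤ 16) = F(16) = 0.769605

(d) Range probability:
P(9 ≤ X ≤ 16) = P(X ≤ 16) - P(X ≤ 8)
                   = F(16) - F(8)
                   = 0.769605 - 0.067095
                   = 0.702510

This means approximately 70.3% of outcomes fall in the interval [9, 16].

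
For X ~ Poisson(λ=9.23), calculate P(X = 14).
0.036633

We have X ~ Poisson(λ=9.23).

For a Poisson distribution, the PMF gives us the probability of each outcome.

Using the PMF formula:
P(X = 14) = 0.036633

Rounded to 4 decimal places: 0.0366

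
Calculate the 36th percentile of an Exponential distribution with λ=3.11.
0.1435

We have X ~ Exponential(λ=3.11).

We want to find x such that P(X ≤ x) = 0.36.

This is the 36th percentile, which means 36% of values fall below this point.

Using the inverse CDF (quantile function):
x = F⁻¹(0.36) = 0.1435

Verification: P(X ≤ 0.1435) = 0.36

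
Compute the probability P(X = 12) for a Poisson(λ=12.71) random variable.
0.112080

We have X ~ Poisson(λ=12.71).

For a Poisson distribution, the PMF gives us the probability of each outcome.

Using the PMF formula:
P(X = 12) = 0.112080

Rounded to 4 decimal places: 0.1121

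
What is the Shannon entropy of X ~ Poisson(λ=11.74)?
2.6430 nats

We have X ~ Poisson(λ=11.74).

The Shannon entropy measures the uncertainty or information content of the distribution.

For a Poisson distribution with λ=11.74:
H(X) = 2.6430 nats

(In bits, this would be 3.8130 bits.)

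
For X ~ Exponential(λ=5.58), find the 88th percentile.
0.3800

We have X ~ Exponential(λ=5.58).

We want to find x such that P(X ≤ x) = 0.88.

This is the 88th percentile, which means 88% of values fall below this point.

Using the inverse CDF (quantile function):
x = F⁻¹(0.88) = 0.3800

Verification: P(X ≤ 0.3800) = 0.88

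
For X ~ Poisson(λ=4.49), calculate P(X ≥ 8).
0.085765

We have X ~ Poisson(λ=4.49).

For discrete distributions, P(X ≥ 8) = 1 - P(X ≤ 7).

P(X ≤ 7) = 0.914235
P(X ≥ 8) = 1 - 0.914235 = 0.085765

So there's approximately a 8.6% chance that X is at least 8.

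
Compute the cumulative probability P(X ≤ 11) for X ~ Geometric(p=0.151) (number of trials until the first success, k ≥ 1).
0.834810

We have X ~ Geometric(p=0.151) (number of trials until the first success, k ≥ 1).

The CDF gives us P(X ≤ k).

Using the CDF:
P(X ≤ 11) = 0.834810

This means there's approximately a 83.5% chance that X is at most 11.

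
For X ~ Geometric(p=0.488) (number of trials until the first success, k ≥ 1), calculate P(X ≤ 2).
0.737856

We have X ~ Geometric(p=0.488) (number of trials until the first success, k ≥ 1).

The CDF gives us P(X ≤ k).

Using the CDF:
P(X ≤ 2) = 0.737856

This means there's approximately a 73.8% chance that X is at most 2.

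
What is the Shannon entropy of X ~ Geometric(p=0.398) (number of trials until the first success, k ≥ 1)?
1.6889 nats

We have X ~ Geometric(p=0.398) (number of trials until the first success, k ≥ 1).

The Shannon entropy measures the uncertainty or information content of the distribution.

For a Geometric distribution with p=0.398 (number of trials until the first success, k ≥ 1):
H(X) = 1.6889 nats

(In bits, this would be 2.4366 bits.)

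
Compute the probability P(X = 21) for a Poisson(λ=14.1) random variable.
0.020031

We have X ~ Poisson(λ=14.1).

For a Poisson distribution, the PMF gives us the probability of each outcome.

Using the PMF formula:
P(X = 21) = 0.020031

Rounded to 4 decimal places: 0.0200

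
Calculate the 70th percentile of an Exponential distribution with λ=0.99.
1.2161

We have X ~ Exponential(λ=0.99).

We want to find x such that P(X ≤ x) = 0.7.

This is the 70th percentile, which means 70% of values fall below this point.

Using the inverse CDF (quantile function):
x = F⁻¹(0.7) = 1.2161

Verification: P(X ≤ 1.2161) = 0.7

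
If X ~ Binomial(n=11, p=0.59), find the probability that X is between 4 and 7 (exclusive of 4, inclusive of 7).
0.614734

We have X ~ Binomial(n=11, p=0.59).

To find P(4 < X ≤ 7), we use:
P(4 < X ≤ 7) = P(X ≤ 7) - P(X ≤ 4)
                 = F(7) - F(4)
                 = 0.726864 - 0.112130
                 = 0.614734

So there's approximately a 61.5% chance that X falls in this range.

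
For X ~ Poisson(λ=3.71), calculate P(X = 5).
0.143369

We have X ~ Poisson(λ=3.71).

For a Poisson distribution, the PMF gives us the probability of each outcome.

Using the PMF formula:
P(X = 5) = 0.143369

Rounded to 4 decimal places: 0.1434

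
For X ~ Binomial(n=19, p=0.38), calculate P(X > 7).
0.440102

We have X ~ Binomial(n=19, p=0.38).

P(X > 7) = 1 - P(X ≤ 7)
                = 1 - F(7)
                = 1 - 0.559898
                = 0.440102

So there's approximately a 44.0% chance that X exceeds 7.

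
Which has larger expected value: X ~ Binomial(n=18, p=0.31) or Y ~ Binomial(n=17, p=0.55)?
Y has larger mean (9.3500 > 5.5800)

Compute the expected value for each distribution:

X ~ Binomial(n=18, p=0.31):
E[X] = 5.5800

Y ~ Binomial(n=17, p=0.55):
E[Y] = 9.3500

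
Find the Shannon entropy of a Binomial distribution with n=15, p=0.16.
1.7401 nats

We have X ~ Binomial(n=15, p=0.16).

The Shannon entropy measures the uncertainty or information content of the distribution.

For a Binomial distribution with n=15, p=0.16:
H(X) = 1.7401 nats

(In bits, this would be 2.5104 bits.)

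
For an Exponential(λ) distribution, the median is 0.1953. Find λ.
λ = 3.5491

For X ~ Exponential(λ), the CDF is F(x) = 1 - e^(-λx).
The median m satisfies F(m) = 0.5:
1 - e^(-λm) = 0.5
e^(-λm) = 0.5
λm = ln(2)
m = ln(2) / λ

Given m = 0.1953:
λ = ln(2) / 0.1953 = 0.693147 / 0.1953 = 3.5491

Verification: ln(2) / 3.5491 = 0.1953 ✓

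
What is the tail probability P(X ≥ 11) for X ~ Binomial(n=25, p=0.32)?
0.142374

We have X ~ Binomial(n=25, p=0.32).

For discrete distributions, P(X ≥ 11) = 1 - P(X ≤ 10).

P(X ≤ 10) = 0.857626
P(X ≥ 11) = 1 - 0.857626 = 0.142374

So there's approximately a 14.2% chance that X is at least 11.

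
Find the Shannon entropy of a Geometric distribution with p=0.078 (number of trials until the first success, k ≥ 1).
3.5110 nats

We have X ~ Geometric(p=0.078) (number of trials until the first success, k ≥ 1).

The Shannon entropy measures the uncertainty or information content of the distribution.

For a Geometric distribution with p=0.078 (number of trials until the first success, k ≥ 1):
H(X) = 3.5110 nats

(In bits, this would be 5.0653 bits.)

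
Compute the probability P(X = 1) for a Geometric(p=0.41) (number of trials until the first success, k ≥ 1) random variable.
0.410000

We have X ~ Geometric(p=0.41) (number of trials until the first success, k ≥ 1).

For a Geometric distribution, the PMF gives us the probability of each outcome.

Using the PMF formula:
P(X = 1) = 0.410000

Rounded to 4 decimal places: 0.4100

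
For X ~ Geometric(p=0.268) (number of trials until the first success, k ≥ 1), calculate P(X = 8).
0.030180

We have X ~ Geometric(p=0.268) (number of trials until the first success, k ≥ 1).

For a Geometric distribution, the PMF gives us the probability of each outcome.

Using the PMF formula:
P(X = 8) = 0.030180

Rounded to 4 decimal places: 0.0302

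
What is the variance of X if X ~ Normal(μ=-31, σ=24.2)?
585.6400

We have X ~ Normal(μ=-31, σ=24.2).

For a Normal distribution with μ=-31, σ=24.2:
Var(X) = 585.6400

The variance measures the spread of the distribution around the mean.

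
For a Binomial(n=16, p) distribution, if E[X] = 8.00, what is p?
p = 0.5

For a Binomial(n, p) distribution:
E[X] = n × p

Given n = 16 and E[X] = 8.00:
8.00 = 16 × p
p = 8.00 / 16 = 0.5

Verification: Binomial(16, 0.5) has E[X] = 8.00 ✓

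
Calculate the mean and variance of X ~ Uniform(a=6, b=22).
E[X] = 14.0000, Var(X) = 21.3333

We have X ~ Uniform(a=6, b=22).

For a Uniform distribution with a=6, b=22:

Expected value:
E[X] = 14.0000

Variance:
Var(X) = 21.3333

Standard deviation:
σ = √Var(X) = 4.6188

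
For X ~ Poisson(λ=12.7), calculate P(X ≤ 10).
0.278331

We have X ~ Poisson(λ=12.7).

The CDF gives us P(X ≤ k).

Using the CDF:
P(X ≤ 10) = 0.278331

This means there's approximately a 27.8% chance that X is at most 10.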